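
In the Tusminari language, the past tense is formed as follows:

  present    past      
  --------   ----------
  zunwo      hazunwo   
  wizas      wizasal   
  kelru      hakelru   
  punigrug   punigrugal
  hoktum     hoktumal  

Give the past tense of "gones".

"gones" ends in a consonant. The stems ending in a consonant (hoktum → hoktumal, punigrug → punigrugal, wizas → wizasal) add -al.
So gones → gonesal.

gonesal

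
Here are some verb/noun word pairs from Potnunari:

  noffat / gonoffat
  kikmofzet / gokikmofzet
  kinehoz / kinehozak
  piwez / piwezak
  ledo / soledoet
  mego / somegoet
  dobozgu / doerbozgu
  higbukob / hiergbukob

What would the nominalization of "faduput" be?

kikmofzet and piwez both have last vowel 'e' yet inflect differently (gokikmofzet, piwezak), so the last vowel is not what conditions the rule; the final letter is.
"faduput" ends in -t. The stems ending in -t (noffat → gonoffat, kikmofzet → gokikmofzet) add the prefix go-.
So faduput → gofaduput.

gofaduput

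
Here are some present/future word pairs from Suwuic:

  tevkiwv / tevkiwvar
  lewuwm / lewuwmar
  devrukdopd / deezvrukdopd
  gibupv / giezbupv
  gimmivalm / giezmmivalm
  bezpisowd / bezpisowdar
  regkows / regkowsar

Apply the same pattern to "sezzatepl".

lewuwm and gimmivalm both end in -m yet inflect differently (lewuwmar, giezmmivalm), so the final letter is not what conditions the rule; the second-to-last letter is.
"sezzatepl" has second-to-last letter 'p'. The stems whose second-to-last letter is 'p' (gibupv → giezbupv, devrukdopd → deezvrukdopd) insert -ez- after the first vowel.
So sezzatepl → seezzzatepl.

seezzzatepl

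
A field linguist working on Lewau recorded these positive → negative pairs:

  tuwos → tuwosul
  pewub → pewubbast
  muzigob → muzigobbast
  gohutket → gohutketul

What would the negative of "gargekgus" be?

muzigob and tuwos both have last vowel 'o' yet inflect differently (muzigobbast, tuwosul), so the last vowel is not what conditions the rule; the final letter is.
"gargekgus" ends in -s. The one such stem in the data (tuwos → tuwosul) adds -ul, so the same rule applies.
The other pattern: stems ending in -b double the final consonant and add -ast.
So gargekgus → gargekgusul.

gargekgusul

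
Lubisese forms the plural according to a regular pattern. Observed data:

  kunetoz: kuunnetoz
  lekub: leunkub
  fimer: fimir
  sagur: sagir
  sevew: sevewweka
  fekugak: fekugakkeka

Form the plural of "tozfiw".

tozfiwweka

"tozfiw" ends in -w. The one such stem in the data (sevew → sevewweka) doubles the final consonant and adds -eka (as does fekugak), so the same rule applies.
The other patterns: stems ending in -b or -z insert -un- after the first vowel; stems ending in -r change the last vowel to 'i'.
So tozfiw → tozfiwweka.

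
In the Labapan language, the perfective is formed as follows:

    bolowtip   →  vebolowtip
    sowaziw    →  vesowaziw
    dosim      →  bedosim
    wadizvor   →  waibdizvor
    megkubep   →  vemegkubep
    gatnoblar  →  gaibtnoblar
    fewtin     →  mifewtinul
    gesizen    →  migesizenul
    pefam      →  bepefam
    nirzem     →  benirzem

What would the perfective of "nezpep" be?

"nezpep" ends in -p. The stems ending in -p (megkubep → vemegkubep, bolowtip → vebolowtip) add the prefix ve-.
The other patterns: stems ending in -r insert -ib- after the first vowel; stems ending in -n add mi- … -ul around the stem; stems ending in -m add the prefix be-.
So nezpep → venezpep.

venezpep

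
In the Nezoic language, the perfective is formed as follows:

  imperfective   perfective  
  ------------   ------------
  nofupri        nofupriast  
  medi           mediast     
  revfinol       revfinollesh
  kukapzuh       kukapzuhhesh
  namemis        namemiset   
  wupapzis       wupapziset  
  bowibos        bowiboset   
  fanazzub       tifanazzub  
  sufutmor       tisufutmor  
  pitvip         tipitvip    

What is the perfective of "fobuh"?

fobuhhesh

nofupri and namemis both have last vowel 'i' yet inflect differently (nofupriast, namemiset), so the last vowel is not what conditions the rule; the final letter is.
"fobuh" ends in -h. The one such stem in the data (kukapzuh → kukapzuhhesh) doubles the final consonant and adds -esh (as does revfinol), so the same rule applies.
The other patterns: stems ending in -i add -ast; stems ending in -s add -et; stems ending in -b, -p or -r add the prefix ti-.
So fobuh → fobuhhesh.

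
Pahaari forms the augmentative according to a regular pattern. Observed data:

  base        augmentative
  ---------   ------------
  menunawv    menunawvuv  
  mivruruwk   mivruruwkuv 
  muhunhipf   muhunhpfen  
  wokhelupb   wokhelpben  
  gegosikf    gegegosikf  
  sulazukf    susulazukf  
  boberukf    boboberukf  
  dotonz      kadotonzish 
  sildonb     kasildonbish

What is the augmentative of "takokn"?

tatakokn

muhunhipf and gegosikf both end in -f yet inflect differently (muhunhpfen, gegegosikf), so the final letter is not what conditions the rule; the second-to-last letter is.
"takokn" has second-to-last letter 'k'. The stems whose second-to-last letter is 'k' (gegosikf → gegegosikf, sulazukf → susulazukf, boberukf → boboberukf) repeat the first consonant+vowel as a prefix.
So takokn → tatakokn.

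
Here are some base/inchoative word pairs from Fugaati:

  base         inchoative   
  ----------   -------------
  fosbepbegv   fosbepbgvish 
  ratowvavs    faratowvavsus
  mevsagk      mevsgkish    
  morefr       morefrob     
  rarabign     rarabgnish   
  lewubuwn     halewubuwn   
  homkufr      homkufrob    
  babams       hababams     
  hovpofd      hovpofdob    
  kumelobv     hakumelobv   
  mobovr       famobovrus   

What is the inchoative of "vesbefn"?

vesbefnob

"vesbefn" has second-to-last letter 'f'. The stems whose second-to-last letter is 'f' (homkufr → homkufrob, morefr → morefrob, hovpofd → hovpofdob) add -ob.
The other patterns: stems whose second-to-last letter is 'g' delete the last vowel and add -ish; stems whose second-to-last letter is 'v' add fa- … -us around the stem; stems whose second-to-last letter is 'b', 'm' or 'w' add the prefix ha-.
So vesbefn → vesbefnob.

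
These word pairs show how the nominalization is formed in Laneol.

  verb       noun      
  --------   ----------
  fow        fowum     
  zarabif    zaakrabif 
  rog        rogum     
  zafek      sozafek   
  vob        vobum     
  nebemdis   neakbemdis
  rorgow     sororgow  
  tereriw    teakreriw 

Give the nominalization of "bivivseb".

fow and rorgow both end in -w yet inflect differently (fowum, sororgow), so the final letter is not what conditions the rule; the number of vowels is.
"bivivseb" has 3 vowels. The stems with 3 vowels (zarabif → zaakrabif, nebemdis → neakbemdis, tereriw → teakreriw) insert -ak- after the first vowel.
So bivivseb → biakvivseb.

biakvivseb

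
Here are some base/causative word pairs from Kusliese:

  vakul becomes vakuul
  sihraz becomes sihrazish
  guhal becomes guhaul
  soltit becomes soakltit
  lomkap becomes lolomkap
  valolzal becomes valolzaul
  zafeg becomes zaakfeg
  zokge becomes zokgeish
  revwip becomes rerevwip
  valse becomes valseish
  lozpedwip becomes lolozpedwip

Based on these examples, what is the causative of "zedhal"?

lomkap and sihraz both have last vowel 'a' yet inflect differently (lolomkap, sihrazish), so the last vowel is not what conditions the rule; the final letter is.
"zedhal" ends in -l. The stems ending in -l (vakul → vakuul, valolzal → valolzaul, guhal → guhaul) drop the final letter and add -ul.
The other patterns: stems ending in -p repeat the first consonant+vowel as a prefix; stems ending in -e or -z add -ish; stems ending in -g or -t insert -ak- after the first vowel.
So zedhal → zedhaul.

zedhaul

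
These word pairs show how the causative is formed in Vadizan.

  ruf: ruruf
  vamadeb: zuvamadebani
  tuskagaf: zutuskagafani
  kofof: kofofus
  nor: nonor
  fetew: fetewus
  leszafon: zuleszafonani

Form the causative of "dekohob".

zudekohobani

"dekohob" has 3 vowels. The stems with 3 vowels (vamadeb → zuvamadebani, leszafon → zuleszafonani, tuskagaf → zutuskagafani) add zu- … -ani around the stem.
So dekohob → zudekohobani.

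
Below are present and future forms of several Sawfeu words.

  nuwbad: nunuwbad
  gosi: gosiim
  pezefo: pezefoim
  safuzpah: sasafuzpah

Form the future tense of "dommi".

dommiim

"dommi" ends in a vowel. The stems ending in a vowel (pezefo → pezefoim, gosi → gosiim) add -im.
The other pattern: stems ending in a consonant repeat the first consonant+vowel as a prefix.
So dommi → dommiim.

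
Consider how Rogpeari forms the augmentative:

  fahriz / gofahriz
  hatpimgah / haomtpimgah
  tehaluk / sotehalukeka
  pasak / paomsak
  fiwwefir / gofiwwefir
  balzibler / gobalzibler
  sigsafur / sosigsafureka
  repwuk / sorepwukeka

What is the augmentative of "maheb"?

pasak and repwuk both end in -k yet inflect differently (paomsak, sorepwukeka), so the final letter is not what conditions the rule; the last vowel is.
"maheb" has last vowel 'e'. The one such stem in the data (balzibler → gobalzibler) adds the prefix go-, so the same rule applies.
The other patterns: stems whose last vowel is 'a' insert -om- after the first vowel; stems whose last vowel is 'u' add so- … -eka around the stem.
So maheb → gomaheb.

gomaheb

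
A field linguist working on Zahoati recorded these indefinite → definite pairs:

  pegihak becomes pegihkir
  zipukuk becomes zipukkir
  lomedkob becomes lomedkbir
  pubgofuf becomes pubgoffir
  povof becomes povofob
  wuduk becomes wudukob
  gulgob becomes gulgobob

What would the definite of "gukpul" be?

wuduk and pegihak both end in -k yet inflect differently (wudukob, pegihkir), so the final letter is not what conditions the rule; the number of vowels is.
"gukpul" has 2 vowels. The stems with 2 vowels (povof → povofob, wuduk → wudukob, gulgob → gulgobob) add -ob.
So gukpul → gukpulob.

gukpulob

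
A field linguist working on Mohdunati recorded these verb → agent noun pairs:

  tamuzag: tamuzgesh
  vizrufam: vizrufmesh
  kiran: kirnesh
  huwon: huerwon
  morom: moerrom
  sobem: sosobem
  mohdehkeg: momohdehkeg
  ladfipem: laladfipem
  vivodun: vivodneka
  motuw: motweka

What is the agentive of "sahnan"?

sahnnesh

"sahnan" has last vowel 'a'. The stems whose last vowel is 'a' (tamuzag → tamuzgesh, vizrufam → vizrufmesh, kiran → kirnesh) delete the last vowel and add -esh.
So sahnan → sahnnesh.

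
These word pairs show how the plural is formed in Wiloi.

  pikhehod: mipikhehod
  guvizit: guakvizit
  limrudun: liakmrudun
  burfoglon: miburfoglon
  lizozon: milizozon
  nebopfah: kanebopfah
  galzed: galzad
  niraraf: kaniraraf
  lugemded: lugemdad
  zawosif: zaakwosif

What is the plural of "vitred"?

vitrad

"vitred" has last vowel 'e'. The stems whose last vowel is 'e' (lugemded → lugemdad, galzed → galzad) change the last vowel to 'a'.
So vitred → vitrad.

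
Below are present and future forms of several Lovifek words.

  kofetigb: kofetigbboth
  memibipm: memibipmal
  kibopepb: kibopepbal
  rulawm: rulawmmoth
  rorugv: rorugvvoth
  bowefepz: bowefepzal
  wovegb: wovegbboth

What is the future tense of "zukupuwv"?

memibipm and rulawm both end in -m yet inflect differently (memibipmal, rulawmmoth), so the final letter is not what conditions the rule; the second-to-last letter is.
"zukupuwv" has second-to-last letter 'w'. The one such stem in the data (rulawm → rulawmmoth) doubles the final consonant and adds -oth (as do kofetigb, rorugv), so the same rule applies.
So zukupuwv → zukupuwvvoth.

zukupuwvvoth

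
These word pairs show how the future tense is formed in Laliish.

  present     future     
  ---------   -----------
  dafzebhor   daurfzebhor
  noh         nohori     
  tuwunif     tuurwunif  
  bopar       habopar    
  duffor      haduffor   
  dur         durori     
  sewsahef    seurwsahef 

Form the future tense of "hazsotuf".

dur and bopar both end in -r yet inflect differently (durori, habopar), so the final letter is not what conditions the rule; the number of vowels is.
"hazsotuf" has 3 vowels. The stems with 3 vowels (sewsahef → seurwsahef, tuwunif → tuurwunif, dafzebhor → daurfzebhor) insert -ur- after the first vowel.
So hazsotuf → haurzsotuf.

haurzsotuf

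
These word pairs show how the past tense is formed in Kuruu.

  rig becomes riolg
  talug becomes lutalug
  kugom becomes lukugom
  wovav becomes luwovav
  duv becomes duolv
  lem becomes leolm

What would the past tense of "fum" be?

"fum" has 1 vowel. The stems with 1 vowel (lem → leolm, duv → duolv, rig → riolg) insert -ol- after the first vowel.
So fum → fuolm.

fuolm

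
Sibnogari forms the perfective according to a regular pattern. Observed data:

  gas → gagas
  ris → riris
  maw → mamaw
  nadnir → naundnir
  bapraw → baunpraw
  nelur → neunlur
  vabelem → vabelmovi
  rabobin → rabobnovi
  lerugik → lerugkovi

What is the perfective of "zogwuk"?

zoungwuk

maw and bapraw both end in -w yet inflect differently (mamaw, baunpraw), so the final letter is not what conditions the rule; the number of vowels is.
"zogwuk" has 2 vowels. The stems with 2 vowels (nadnir → naundnir, bapraw → baunpraw, nelur → neunlur) insert -un- after the first vowel.
So zogwuk → zoungwuk.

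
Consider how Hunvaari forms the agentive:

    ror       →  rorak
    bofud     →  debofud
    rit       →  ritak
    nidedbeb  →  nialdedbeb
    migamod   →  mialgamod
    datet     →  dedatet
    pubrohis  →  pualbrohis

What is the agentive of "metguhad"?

mealtguhad

"metguhad" has 3 vowels. The stems with 3 vowels (migamod → mialgamod, nidedbeb → nialdedbeb, pubrohis → pualbrohis) insert -al- after the first vowel.
So metguhad → mealtguhad.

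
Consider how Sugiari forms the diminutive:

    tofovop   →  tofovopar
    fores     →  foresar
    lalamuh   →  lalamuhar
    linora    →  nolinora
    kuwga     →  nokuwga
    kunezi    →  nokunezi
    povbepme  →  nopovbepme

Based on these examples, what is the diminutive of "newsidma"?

nonewsidma

"newsidma" ends in a vowel. The stems ending in a vowel (linora → nolinora, kuwga → nokuwga, kunezi → nokunezi) add the prefix no-.
The other pattern: stems ending in a consonant add -ar.
So newsidma → nonewsidma.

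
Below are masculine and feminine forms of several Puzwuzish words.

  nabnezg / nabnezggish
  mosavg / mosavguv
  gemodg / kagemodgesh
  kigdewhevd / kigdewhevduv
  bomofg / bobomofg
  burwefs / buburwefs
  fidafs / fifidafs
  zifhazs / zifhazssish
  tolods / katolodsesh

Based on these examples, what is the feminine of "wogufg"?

tolods and zifhazs both end in -s yet inflect differently (katolodsesh, zifhazssish), so the final letter is not what conditions the rule; the second-to-last letter is.
"wogufg" has second-to-last letter 'f'. The stems whose second-to-last letter is 'f' (fidafs → fifidafs, burwefs → buburwefs, bomofg → bobomofg) repeat the first consonant+vowel as a prefix.
So wogufg → wowogufg.

wowogufg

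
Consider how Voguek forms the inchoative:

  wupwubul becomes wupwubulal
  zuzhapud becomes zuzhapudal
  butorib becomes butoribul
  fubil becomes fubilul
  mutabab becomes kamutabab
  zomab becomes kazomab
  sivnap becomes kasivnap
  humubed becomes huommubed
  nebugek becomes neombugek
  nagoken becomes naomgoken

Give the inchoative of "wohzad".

kawohzad

"wohzad" has last vowel 'a'. The stems whose last vowel is 'a' (mutabab → kamutabab, zomab → kazomab, sivnap → kasivnap) add the prefix ka-.
So wohzad → kawohzad.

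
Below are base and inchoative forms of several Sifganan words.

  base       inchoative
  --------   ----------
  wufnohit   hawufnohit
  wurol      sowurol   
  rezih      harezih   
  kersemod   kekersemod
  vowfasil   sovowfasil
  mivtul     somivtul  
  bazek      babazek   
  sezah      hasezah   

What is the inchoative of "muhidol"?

wufnohit and vowfasil both have last vowel 'i' yet inflect differently (hawufnohit, sovowfasil), so the last vowel is not what conditions the rule; the final letter is.
"muhidol" ends in -l. The stems ending in -l (mivtul → somivtul, vowfasil → sovowfasil, wurol → sowurol) add the prefix so-.
So muhidol → somuhidol.

somuhidol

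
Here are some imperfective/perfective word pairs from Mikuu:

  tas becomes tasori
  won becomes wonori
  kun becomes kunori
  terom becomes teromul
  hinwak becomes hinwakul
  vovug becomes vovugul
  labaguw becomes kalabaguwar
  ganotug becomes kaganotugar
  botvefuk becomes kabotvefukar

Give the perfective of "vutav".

vovug and ganotug both end in -g yet inflect differently (vovugul, kaganotugar), so the final letter is not what conditions the rule; the number of vowels is.
"vutav" has 2 vowels. The stems with 2 vowels (terom → teromul, hinwak → hinwakul, vovug → vovugul) add -ul.
So vutav → vutavul.

vutavul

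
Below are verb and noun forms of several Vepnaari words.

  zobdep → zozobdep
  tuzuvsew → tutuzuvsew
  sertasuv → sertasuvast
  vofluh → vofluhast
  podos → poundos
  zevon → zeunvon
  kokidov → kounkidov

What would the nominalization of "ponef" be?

poponef

"ponef" has last vowel 'e'. The stems whose last vowel is 'e' (zobdep → zozobdep, tuzuvsew → tutuzuvsew) repeat the first consonant+vowel as a prefix.
The other patterns: stems whose last vowel is 'u' add -ast; stems whose last vowel is 'o' insert -un- after the first vowel.
So ponef → poponef.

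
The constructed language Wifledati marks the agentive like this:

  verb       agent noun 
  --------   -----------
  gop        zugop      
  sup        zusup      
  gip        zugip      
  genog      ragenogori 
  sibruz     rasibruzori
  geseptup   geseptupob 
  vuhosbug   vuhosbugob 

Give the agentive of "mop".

zumop

"mop" has 1 vowel. The stems with 1 vowel (gop → zugop, sup → zusup, gip → zugip) add the prefix zu-.
So mop → zumop.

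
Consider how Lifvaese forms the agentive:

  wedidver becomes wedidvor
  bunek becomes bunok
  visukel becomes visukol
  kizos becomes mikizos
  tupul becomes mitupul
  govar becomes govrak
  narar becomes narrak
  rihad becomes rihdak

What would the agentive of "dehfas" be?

dehfsak

visukel and tupul both end in -l yet inflect differently (visukol, mitupul), so the final letter is not what conditions the rule; the last vowel is.
"dehfas" has last vowel 'a'. The stems whose last vowel is 'a' (govar → govrak, narar → narrak, rihad → rihdak) delete the last vowel and add -ak.
The other patterns: stems whose last vowel is 'e' change the last vowel to 'o'; stems whose last vowel is 'o' or 'u' add the prefix mi-.
So dehfas → dehfsak.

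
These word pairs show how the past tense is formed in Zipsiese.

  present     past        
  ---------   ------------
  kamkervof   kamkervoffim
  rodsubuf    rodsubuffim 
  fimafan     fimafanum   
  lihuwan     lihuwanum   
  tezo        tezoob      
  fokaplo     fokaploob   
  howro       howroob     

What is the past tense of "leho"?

lehoob

kamkervof and tezo both have last vowel 'o' yet inflect differently (kamkervoffim, tezoob), so the last vowel is not what conditions the rule; the final letter is.
"leho" ends in -o. The stems ending in -o (tezo → tezoob, fokaplo → fokaploob, howro → howroob) add -ob.
So leho → lehoob.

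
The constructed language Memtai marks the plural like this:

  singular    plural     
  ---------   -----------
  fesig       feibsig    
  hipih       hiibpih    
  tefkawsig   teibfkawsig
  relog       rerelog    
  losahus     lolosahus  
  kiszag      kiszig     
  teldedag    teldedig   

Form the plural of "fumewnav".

fesig and relog both end in -g yet inflect differently (feibsig, rerelog), so the final letter is not what conditions the rule; the last vowel is.
"fumewnav" has last vowel 'a'. The stems whose last vowel is 'a' (kiszag → kiszig, teldedag → teldedig) change the last vowel to 'i'.
So fumewnav → fumewniv.

fumewniv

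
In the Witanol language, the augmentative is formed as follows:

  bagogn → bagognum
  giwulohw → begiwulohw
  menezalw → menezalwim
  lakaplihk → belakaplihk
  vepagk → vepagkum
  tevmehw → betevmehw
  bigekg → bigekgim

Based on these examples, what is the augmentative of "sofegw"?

menezalw and tevmehw both end in -w yet inflect differently (menezalwim, betevmehw), so the final letter is not what conditions the rule; the second-to-last letter is.
"sofegw" has second-to-last letter 'g'. The stems whose second-to-last letter is 'g' (bagogn → bagognum, vepagk → vepagkum) add -um.
So sofegw → sofegwum.

sofegwum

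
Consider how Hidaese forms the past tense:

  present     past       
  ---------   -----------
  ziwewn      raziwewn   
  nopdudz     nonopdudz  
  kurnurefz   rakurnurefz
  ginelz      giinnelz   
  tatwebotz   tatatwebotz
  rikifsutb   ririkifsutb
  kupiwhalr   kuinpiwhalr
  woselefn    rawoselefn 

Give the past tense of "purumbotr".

pupurumbotr

nopdudz and ginelz both end in -z yet inflect differently (nonopdudz, giinnelz), so the final letter is not what conditions the rule; the second-to-last letter is.
"purumbotr" has second-to-last letter 't'. The stems whose second-to-last letter is 't' (rikifsutb → ririkifsutb, tatwebotz → tatatwebotz) repeat the first consonant+vowel as a prefix.
The other patterns: stems whose second-to-last letter is 'l' insert -in- after the first vowel; stems whose second-to-last letter is 'f' or 'w' add the prefix ra-.
So purumbotr → pupurumbotr.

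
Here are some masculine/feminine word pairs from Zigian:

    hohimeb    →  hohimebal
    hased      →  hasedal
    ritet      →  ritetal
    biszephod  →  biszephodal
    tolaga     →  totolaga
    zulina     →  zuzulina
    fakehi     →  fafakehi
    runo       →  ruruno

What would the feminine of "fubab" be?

biszephod and runo both have last vowel 'o' yet inflect differently (biszephodal, ruruno), so the last vowel is not what conditions the rule; whether the stem ends in a vowel or a consonant is.
"fubab" ends in a consonant. The stems ending in a consonant (hohimeb → hohimebal, hased → hasedal, ritet → ritetal) add -al.
The other pattern: stems ending in a vowel repeat the first consonant+vowel as a prefix.
So fubab → fubabal.

fubabal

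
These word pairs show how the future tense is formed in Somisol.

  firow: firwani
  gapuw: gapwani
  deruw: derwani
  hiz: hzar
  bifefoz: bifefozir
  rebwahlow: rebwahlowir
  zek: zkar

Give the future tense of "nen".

nnar

"nen" has 1 vowel. The stems with 1 vowel (zek → zkar, hiz → hzar) delete the last vowel and add -ar.
So nen → nnar.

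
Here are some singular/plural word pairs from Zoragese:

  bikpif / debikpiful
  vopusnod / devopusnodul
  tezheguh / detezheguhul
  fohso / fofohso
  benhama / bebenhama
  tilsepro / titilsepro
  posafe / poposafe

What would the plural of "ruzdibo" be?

"ruzdibo" ends in a vowel. The stems ending in a vowel (fohso → fofohso, benhama → bebenhama, tilsepro → titilsepro) repeat the first consonant+vowel as a prefix.
So ruzdibo → ruruzdibo.

ruruzdibo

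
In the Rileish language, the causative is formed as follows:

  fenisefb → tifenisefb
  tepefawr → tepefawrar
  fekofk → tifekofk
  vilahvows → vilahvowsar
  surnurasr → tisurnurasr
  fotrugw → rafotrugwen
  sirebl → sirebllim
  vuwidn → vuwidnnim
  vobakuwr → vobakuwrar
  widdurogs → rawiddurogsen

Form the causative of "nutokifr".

vilahvows and widdurogs both end in -s yet inflect differently (vilahvowsar, rawiddurogsen), so the final letter is not what conditions the rule; the second-to-last letter is.
"nutokifr" has second-to-last letter 'f'. The stems whose second-to-last letter is 'f' (fekofk → tifekofk, fenisefb → tifenisefb) add the prefix ti-.
So nutokifr → tinutokifr.

tinutokifr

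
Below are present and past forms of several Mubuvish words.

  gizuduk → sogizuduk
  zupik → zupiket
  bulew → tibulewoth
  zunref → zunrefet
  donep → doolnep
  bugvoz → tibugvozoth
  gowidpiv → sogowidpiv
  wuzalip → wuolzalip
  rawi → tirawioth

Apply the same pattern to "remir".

"remir" begins with r-. The one such stem in the data (rawi → tirawioth) adds ti- … -oth around the stem, so the same rule applies.
The other patterns: stems beginning with z- add -et; stems beginning with g- add the prefix so-; stems beginning with d- or w- insert -ol- after the first vowel.
So remir → tiremiroth.

tiremiroth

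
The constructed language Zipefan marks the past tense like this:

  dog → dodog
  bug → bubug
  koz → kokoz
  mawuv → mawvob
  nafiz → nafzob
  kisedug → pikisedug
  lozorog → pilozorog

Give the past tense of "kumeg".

koz and nafiz both end in -z yet inflect differently (kokoz, nafzob), so the final letter is not what conditions the rule; the number of vowels is.
"kumeg" has 2 vowels. The stems with 2 vowels (mawuv → mawvob, nafiz → nafzob) delete the last vowel and add -ob.
So kumeg → kumgob.

kumgob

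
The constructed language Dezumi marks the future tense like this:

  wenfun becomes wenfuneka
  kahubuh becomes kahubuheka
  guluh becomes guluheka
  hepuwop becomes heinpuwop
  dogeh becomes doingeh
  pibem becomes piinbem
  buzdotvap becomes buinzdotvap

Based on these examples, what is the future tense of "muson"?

muinson

kahubuh and dogeh both end in -h yet inflect differently (kahubuheka, doingeh), so the final letter is not what conditions the rule; the last vowel is.
"muson" has last vowel 'o'. The one such stem in the data (hepuwop → heinpuwop) inserts -in- after the first vowel (as do dogeh, pibem), so the same rule applies.
So muson → muinson.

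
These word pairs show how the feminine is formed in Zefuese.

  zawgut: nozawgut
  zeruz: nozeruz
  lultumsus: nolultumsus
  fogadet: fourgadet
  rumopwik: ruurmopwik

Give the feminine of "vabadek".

vaurbadek

zawgut and fogadet both end in -t yet inflect differently (nozawgut, fourgadet), so the final letter is not what conditions the rule; the last vowel is.
"vabadek" has last vowel 'e'. The one such stem in the data (fogadet → fourgadet) inserts -ur- after the first vowel (as does rumopwik), so the same rule applies.
The other pattern: stems whose last vowel is 'u' add the prefix no-.
So vabadek → vaurbadek.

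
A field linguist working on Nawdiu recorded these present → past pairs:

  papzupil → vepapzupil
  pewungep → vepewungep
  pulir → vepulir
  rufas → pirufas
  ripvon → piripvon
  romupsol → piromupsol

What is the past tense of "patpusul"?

vepatpusul

"patpusul" begins with p-. The stems beginning with p- (papzupil → vepapzupil, pewungep → vepewungep, pulir → vepulir) add the prefix ve-.
The other pattern: stems beginning with r- add the prefix pi-.
So patpusul → vepatpusul.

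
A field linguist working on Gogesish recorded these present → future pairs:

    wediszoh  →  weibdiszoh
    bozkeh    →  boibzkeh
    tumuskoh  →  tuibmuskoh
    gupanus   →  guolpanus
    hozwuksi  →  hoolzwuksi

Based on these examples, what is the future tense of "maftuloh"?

maibftuloh

wediszoh and gupanus both have 3 vowels yet inflect differently (weibdiszoh, guolpanus), so the number of vowels is not what conditions the rule; the final letter is.
"maftuloh" ends in -h. The stems ending in -h (wediszoh → weibdiszoh, bozkeh → boibzkeh, tumuskoh → tuibmuskoh) insert -ib- after the first vowel.
The other pattern: stems ending in -i or -s insert -ol- after the first vowel.
So maftuloh → maibftuloh.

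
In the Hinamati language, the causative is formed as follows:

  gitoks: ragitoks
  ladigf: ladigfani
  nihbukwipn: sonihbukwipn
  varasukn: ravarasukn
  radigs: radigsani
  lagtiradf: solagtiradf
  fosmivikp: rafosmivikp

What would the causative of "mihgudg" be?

somihgudg

gitoks and radigs both end in -s yet inflect differently (ragitoks, radigsani), so the final letter is not what conditions the rule; the second-to-last letter is.
"mihgudg" has second-to-last letter 'd'. The one such stem in the data (lagtiradf → solagtiradf) adds the prefix so-, so the same rule applies.
So mihgudg → somihgudg.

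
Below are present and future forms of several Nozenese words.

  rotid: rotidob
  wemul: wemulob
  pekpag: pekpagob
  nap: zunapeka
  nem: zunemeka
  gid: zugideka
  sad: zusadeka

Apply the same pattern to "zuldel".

rotid and gid both end in -d yet inflect differently (rotidob, zugideka), so the final letter is not what conditions the rule; the number of vowels is.
"zuldel" has 2 vowels. The stems with 2 vowels (rotid → rotidob, wemul → wemulob, pekpag → pekpagob) add -ob.
So zuldel → zuldelob.

zuldelob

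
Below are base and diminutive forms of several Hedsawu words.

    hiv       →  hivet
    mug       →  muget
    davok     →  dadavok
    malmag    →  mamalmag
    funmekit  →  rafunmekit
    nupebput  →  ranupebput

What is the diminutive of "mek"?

meket

mug and malmag both end in -g yet inflect differently (muget, mamalmag), so the final letter is not what conditions the rule; the number of vowels is.
"mek" has 1 vowel. The stems with 1 vowel (hiv → hivet, mug → muget) add -et.
So mek → meket.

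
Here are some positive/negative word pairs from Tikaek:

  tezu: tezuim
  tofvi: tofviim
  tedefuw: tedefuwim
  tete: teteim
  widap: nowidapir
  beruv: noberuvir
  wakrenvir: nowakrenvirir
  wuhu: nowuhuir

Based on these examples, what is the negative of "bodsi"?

nobodsiir

tezu and wuhu both end in -u yet inflect differently (tezuim, nowuhuir), so the final letter is not what conditions the rule; the first letter is.
"bodsi" begins with b-. The one such stem in the data (beruv → noberuvir) adds no- … -ir around the stem, so the same rule applies.
So bodsi → nobodsiir.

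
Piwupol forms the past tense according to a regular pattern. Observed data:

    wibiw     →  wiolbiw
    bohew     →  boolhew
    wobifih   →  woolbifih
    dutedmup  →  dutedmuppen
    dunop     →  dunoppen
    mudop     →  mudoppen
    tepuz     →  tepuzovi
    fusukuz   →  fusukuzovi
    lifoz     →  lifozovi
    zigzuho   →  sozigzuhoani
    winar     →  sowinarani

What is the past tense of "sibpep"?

dutedmup and tepuz both have last vowel 'u' yet inflect differently (dutedmuppen, tepuzovi), so the last vowel is not what conditions the rule; the final letter is.
"sibpep" ends in -p. The stems ending in -p (dutedmup → dutedmuppen, dunop → dunoppen, mudop → mudoppen) double the final consonant and add -en.
So sibpep → sibpeppen.

sibpeppen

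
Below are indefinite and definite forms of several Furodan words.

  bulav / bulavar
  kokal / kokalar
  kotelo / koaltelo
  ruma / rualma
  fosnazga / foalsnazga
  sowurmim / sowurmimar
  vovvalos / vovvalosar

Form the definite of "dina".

dialna

kotelo and vovvalos both have last vowel 'o' yet inflect differently (koaltelo, vovvalosar), so the last vowel is not what conditions the rule; whether the stem ends in a vowel or a consonant is.
"dina" ends in a vowel. The stems ending in a vowel (ruma → rualma, fosnazga → foalsnazga, kotelo → koaltelo) insert -al- after the first vowel.
So dina → dialna.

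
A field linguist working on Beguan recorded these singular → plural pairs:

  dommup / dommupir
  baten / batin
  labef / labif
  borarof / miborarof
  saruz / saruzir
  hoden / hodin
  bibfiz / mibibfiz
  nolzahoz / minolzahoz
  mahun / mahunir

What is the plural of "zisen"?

"zisen" has last vowel 'e'. The stems whose last vowel is 'e' (labef → labif, hoden → hodin, baten → batin) change the last vowel to 'i'.
So zisen → zisin.

zisin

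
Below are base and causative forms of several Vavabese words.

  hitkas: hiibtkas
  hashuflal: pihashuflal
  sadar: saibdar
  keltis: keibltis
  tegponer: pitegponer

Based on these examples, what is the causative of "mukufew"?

pimukufew

tegponer and sadar both end in -r yet inflect differently (pitegponer, saibdar), so the final letter is not what conditions the rule; the number of vowels is.
"mukufew" has 3 vowels. The stems with 3 vowels (hashuflal → pihashuflal, tegponer → pitegponer) add the prefix pi-.
So mukufew → pimukufew.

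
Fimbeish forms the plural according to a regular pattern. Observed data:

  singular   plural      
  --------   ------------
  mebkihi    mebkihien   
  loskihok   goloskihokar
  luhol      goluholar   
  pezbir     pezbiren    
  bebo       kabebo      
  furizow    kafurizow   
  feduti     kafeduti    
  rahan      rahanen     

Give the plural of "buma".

"buma" begins with b-. The one such stem in the data (bebo → kabebo) adds the prefix ka-, so the same rule applies.
The other patterns: stems beginning with l- add go- … -ar around the stem; stems beginning with m-, p- or r- add -en.
So buma → kabuma.

kabuma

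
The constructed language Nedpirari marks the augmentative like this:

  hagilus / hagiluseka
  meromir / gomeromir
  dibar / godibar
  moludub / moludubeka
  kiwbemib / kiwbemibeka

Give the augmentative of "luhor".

goluhor

"luhor" ends in -r. The stems ending in -r (meromir → gomeromir, dibar → godibar) add the prefix go-.
So luhor → goluhor.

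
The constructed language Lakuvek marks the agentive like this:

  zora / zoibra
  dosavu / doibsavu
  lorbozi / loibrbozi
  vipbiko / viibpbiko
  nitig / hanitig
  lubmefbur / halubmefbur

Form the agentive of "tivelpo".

lorbozi and nitig both have last vowel 'i' yet inflect differently (loibrbozi, hanitig), so the last vowel is not what conditions the rule; whether the stem ends in a vowel or a consonant is.
"tivelpo" ends in a vowel. The stems ending in a vowel (zora → zoibra, dosavu → doibsavu, lorbozi → loibrbozi) insert -ib- after the first vowel.
The other pattern: stems ending in a consonant add the prefix ha-.
So tivelpo → tiibvelpo.

tiibvelpo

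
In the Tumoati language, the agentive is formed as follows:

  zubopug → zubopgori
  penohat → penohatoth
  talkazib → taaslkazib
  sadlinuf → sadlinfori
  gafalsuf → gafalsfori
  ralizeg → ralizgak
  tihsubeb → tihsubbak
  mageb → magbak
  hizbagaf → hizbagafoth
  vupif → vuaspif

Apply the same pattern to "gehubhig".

"gehubhig" has last vowel 'i'. The stems whose last vowel is 'i' (vupif → vuaspif, talkazib → taaslkazib) insert -as- after the first vowel.
The other patterns: stems whose last vowel is 'e' delete the last vowel and add -ak; stems whose last vowel is 'a' add -oth; stems whose last vowel is 'u' delete the last vowel and add -ori.
So gehubhig → geashubhig.

geashubhig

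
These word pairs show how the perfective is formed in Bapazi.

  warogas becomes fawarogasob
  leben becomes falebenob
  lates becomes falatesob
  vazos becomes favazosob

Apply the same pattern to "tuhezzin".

fatuhezzinob

Every pair shown (warogas → fawarogasob, leben → falebenob, lates → falatesob, …) follows the same rule: add fa- … -ob around the stem.
So tuhezzin → fatuhezzinob.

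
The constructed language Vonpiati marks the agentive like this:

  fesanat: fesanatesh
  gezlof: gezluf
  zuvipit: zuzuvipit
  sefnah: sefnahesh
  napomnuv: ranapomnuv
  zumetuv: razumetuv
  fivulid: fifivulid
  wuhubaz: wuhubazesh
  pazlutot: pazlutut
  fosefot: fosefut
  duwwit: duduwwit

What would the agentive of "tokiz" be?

pazlutot and fesanat both end in -t yet inflect differently (pazlutut, fesanatesh), so the final letter is not what conditions the rule; the last vowel is.
"tokiz" has last vowel 'i'. The stems whose last vowel is 'i' (duwwit → duduwwit, fivulid → fifivulid, zuvipit → zuzuvipit) repeat the first consonant+vowel as a prefix.
The other patterns: stems whose last vowel is 'u' add the prefix ra-; stems whose last vowel is 'o' change the last vowel to 'u'; stems whose last vowel is 'a' add -esh.
So tokiz → totokiz.

totokiz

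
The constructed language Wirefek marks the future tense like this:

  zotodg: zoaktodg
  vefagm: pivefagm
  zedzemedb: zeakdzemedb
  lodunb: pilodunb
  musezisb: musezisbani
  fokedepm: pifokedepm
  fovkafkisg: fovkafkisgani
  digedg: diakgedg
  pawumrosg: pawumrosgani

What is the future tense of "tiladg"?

tiakladg

"tiladg" has second-to-last letter 'd'. The stems whose second-to-last letter is 'd' (zotodg → zoaktodg, digedg → diakgedg, zedzemedb → zeakdzemedb) insert -ak- after the first vowel.
The other patterns: stems whose second-to-last letter is 's' add -ani; stems whose second-to-last letter is 'g', 'n' or 'p' add the prefix pi-.
So tiladg → tiakladg.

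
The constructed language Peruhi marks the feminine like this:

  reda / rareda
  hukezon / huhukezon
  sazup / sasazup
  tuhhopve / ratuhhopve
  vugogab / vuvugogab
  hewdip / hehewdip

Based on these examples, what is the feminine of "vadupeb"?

vavadupeb

reda and vugogab both have last vowel 'a' yet inflect differently (rareda, vuvugogab), so the last vowel is not what conditions the rule; whether the stem ends in a vowel or a consonant is.
"vadupeb" ends in a consonant. The stems ending in a consonant (hukezon → huhukezon, hewdip → hehewdip, sazup → sasazup) repeat the first consonant+vowel as a prefix.
So vadupeb → vavadupeb.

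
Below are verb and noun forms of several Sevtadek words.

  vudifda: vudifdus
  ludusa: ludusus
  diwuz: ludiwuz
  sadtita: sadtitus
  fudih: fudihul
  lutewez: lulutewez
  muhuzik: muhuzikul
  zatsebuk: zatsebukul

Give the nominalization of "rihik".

rihikul

zatsebuk and diwuz both have last vowel 'u' yet inflect differently (zatsebukul, ludiwuz), so the last vowel is not what conditions the rule; the final letter is.
"rihik" ends in -k. The stems ending in -k (zatsebuk → zatsebukul, muhuzik → muhuzikul) add -ul.
So rihik → rihikul.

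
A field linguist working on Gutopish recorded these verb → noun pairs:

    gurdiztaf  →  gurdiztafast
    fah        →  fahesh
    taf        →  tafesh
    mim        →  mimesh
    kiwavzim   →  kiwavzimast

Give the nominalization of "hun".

"hun" has 1 vowel. The stems with 1 vowel (mim → mimesh, fah → fahesh, taf → tafesh) add -esh.
So hun → hunesh.

hunesh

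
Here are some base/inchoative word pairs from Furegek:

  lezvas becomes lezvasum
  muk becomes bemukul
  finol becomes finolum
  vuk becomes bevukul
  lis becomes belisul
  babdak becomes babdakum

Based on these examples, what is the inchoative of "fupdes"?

vuk and babdak both end in -k yet inflect differently (bevukul, babdakum), so the final letter is not what conditions the rule; the number of vowels is.
"fupdes" has 2 vowels. The stems with 2 vowels (babdak → babdakum, finol → finolum, lezvas → lezvasum) add -um.
The other pattern: stems with 1 vowel add be- … -ul around the stem.
So fupdes → fupdesum.

fupdesum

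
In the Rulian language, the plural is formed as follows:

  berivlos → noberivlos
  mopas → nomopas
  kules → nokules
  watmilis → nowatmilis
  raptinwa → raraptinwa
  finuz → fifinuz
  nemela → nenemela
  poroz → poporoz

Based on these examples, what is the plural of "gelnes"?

mopas and raptinwa both have last vowel 'a' yet inflect differently (nomopas, raraptinwa), so the last vowel is not what conditions the rule; the final letter is.
"gelnes" ends in -s. The stems ending in -s (berivlos → noberivlos, mopas → nomopas, kules → nokules) add the prefix no-.
The other pattern: stems ending in -a or -z repeat the first consonant+vowel as a prefix.
So gelnes → nogelnes.

nogelnes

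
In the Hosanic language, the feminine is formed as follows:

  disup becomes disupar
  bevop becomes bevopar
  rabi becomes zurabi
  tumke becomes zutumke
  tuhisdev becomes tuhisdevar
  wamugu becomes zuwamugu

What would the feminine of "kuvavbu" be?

zukuvavbu

wamugu and disup both have last vowel 'u' yet inflect differently (zuwamugu, disupar), so the last vowel is not what conditions the rule; whether the stem ends in a vowel or a consonant is.
"kuvavbu" ends in a vowel. The stems ending in a vowel (tumke → zutumke, rabi → zurabi, wamugu → zuwamugu) add the prefix zu-.
The other pattern: stems ending in a consonant add -ar.
So kuvavbu → zukuvavbu.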